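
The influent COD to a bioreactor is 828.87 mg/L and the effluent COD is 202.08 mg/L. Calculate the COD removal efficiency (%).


eta = (COD_in - COD_out) / COD_in * 100
= (828.87 - 202.08) / 828.87 * 100
= 75.6198%

75.6198%


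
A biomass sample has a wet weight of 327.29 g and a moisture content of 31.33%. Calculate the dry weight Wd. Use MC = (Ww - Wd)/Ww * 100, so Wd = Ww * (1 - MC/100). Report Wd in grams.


Wd = Ww * (1 - MC/100)
= 327.29 * (1 - 31.33/100)
= 224.7500 g

224.7500 g


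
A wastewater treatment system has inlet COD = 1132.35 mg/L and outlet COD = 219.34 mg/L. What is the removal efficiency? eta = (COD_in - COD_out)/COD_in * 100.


eta = (COD_in - COD_out) / COD_in * 100
= (1132.35 - 219.34) / 1132.35 * 100
= 80.6297%

80.6297%


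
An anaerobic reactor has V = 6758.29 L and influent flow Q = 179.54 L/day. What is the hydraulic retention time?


HRT = V / Q
= 6758.29 / 179.54
= 37.6423 days

37.6423 days


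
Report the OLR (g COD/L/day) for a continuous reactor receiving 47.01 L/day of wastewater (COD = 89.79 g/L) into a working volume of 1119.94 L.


OLR = Q * S / V
= 47.01 * 89.79 / 1119.94
= 3.7690 g/L/day

3.7690 g/L/day


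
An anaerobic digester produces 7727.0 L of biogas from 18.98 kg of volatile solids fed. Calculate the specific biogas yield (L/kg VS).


Y = V / VS
= 7727.0 / 18.98
= 407.1128 L/kg VS

407.1128 L/kg VS


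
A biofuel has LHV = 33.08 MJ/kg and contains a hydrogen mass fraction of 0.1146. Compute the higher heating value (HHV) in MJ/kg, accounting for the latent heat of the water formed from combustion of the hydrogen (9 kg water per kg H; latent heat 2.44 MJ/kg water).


HHV = LHV + H_frac * 9 * 2.44
= 33.08 + 0.1146 * 9 * 2.44
= 35.5966 MJ/kg

35.5966 MJ/kg


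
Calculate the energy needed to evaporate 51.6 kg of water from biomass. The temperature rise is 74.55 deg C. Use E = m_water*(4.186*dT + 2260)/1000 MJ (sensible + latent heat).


E = m_water * (4.186 * dT + 2260) / 1000
= 51.6 * (4.186 * 74.55 + 2260) / 1000
= 132.7186 MJ

132.7186 MJ


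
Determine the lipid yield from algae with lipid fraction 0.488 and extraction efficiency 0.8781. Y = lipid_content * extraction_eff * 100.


Y = lipid_content * extraction_eff * 100
= 0.488 * 0.8781 * 100
= 42.8513%

42.8513%


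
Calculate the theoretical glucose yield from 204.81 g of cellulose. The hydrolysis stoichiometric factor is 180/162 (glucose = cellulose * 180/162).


glucose = cellulose * 180/162
= 204.81 * 180/162
= 227.5667 g

227.5667 g


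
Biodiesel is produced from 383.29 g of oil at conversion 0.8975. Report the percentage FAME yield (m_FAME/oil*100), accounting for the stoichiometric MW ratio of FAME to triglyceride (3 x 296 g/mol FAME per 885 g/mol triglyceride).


m_FAME = oil * conv * (3 * 296 / 885) = oil * conv * (888/885)
= 383.29 * 0.8975 * 888 / 885
= 345.1689 g
Y = m_FAME / oil * 100 = conv * (888/885) * 100
= 0.8975 * 888 / 885 * 100
= 90.05%

90.05%


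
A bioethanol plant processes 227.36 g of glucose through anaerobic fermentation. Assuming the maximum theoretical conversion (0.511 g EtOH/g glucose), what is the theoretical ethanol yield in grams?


Theoretical ethanol yield: m_EtOH = 0.511 * m_glucose
m_EtOH = 0.511 * 227.36 = 116.1810 g

116.1810 g


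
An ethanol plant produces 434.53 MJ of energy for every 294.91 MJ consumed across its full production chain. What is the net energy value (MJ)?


NEV = E_out - E_in
= 434.53 - 294.91
= 139.6200 MJ

139.6200 MJ


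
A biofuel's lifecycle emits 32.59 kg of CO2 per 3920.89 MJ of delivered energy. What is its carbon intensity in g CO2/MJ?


CI = CO2 * 1000 / E
= 32.59 * 1000 / 3920.89
= 8.3119 g CO2/MJ

8.3119 g CO2/MJ


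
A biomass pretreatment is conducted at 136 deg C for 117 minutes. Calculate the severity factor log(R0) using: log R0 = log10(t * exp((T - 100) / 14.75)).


logR0 = log10(t * exp((T - 100) / 14.75))
= log10(117 * exp((136 - 100) / 14.75))
= 3.1282

3.1282


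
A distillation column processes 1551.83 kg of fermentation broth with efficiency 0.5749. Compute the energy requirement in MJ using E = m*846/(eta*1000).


E = m * 846 / (eta * 1000)
= 1551.83 * 846 / (0.5749 * 1000)
= 2283.6114 MJ

2283.6114 MJ


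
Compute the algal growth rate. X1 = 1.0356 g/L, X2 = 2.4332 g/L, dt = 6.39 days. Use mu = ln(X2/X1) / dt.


mu = ln(X2/X1) / dt
= ln(2.4332/1.0356) / 6.39
= 0.1337 per day

0.1337 per day


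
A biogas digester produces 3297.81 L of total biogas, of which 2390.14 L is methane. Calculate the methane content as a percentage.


CH4% = V_CH4 / V_total * 100
= 2390.14 / 3297.81 * 100
= 72.4766%

72.4766%


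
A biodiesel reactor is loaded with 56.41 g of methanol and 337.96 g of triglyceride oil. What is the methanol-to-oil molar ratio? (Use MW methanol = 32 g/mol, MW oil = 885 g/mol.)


Molar ratio = n_MeOH / n_oil = (MeOH/32) / (oil/885) = (MeOH * 885) / (32 * oil)
= (56.41 * 885) / (32 * 337.96)
= 4.6162

4.6162


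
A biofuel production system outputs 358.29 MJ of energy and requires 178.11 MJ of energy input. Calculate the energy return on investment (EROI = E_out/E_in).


EROI = E_out / E_in
= 358.29 / 178.11
= 2.0116

2.0116


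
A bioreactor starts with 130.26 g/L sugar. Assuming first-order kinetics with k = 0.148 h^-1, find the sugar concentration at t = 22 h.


S = S0 * exp(-k * t)
S = 130.26 * exp(-0.148 * 22)
S = 5.0205 g/L

5.0205 g/L


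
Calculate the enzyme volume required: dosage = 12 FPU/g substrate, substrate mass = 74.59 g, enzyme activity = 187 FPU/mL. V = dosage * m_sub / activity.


V = dosage * m_sub / activity
V = 12 * 74.59 / 187
V = 4.7865 mL

4.7865 mL


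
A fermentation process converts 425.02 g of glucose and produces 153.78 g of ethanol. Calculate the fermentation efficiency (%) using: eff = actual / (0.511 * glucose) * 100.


Fermentation efficiency = (actual / (0.511 * glucose)) * 100
= (153.78 / (0.511 * 425.02)) * 100
= 70.8059%

70.8059%


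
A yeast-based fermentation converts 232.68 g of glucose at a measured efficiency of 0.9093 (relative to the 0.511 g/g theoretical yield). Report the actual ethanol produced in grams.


Actual ethanol: m = 0.511 * 232.68 * 0.9093
m = 108.1153 g

108.1153 g


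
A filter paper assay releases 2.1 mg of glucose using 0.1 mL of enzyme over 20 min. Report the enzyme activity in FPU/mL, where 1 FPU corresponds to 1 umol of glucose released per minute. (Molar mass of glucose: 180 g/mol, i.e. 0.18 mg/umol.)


Activity = glucose_mg / (0.18 mg/umol * V_mL * t_min)
= 2.1 / (0.18 * 0.1 * 20)
= 5.8333 FPU/mL

5.8333 FPU/mL


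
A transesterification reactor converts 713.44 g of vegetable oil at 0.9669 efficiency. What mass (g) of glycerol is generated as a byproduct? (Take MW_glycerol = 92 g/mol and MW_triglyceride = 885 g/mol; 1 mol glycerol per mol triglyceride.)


glycerol = oil * conv * (92/885)
= 713.44 * 0.9669 * 92 / 885
= 71.7106 g

71.7106 g


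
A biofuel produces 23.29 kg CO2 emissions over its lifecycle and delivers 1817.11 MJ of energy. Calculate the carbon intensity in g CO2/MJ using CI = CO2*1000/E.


CI = CO2 * 1000 / E
= 23.29 * 1000 / 1817.11
= 12.8171 g CO2/MJ

12.8171 g CO2/MJ


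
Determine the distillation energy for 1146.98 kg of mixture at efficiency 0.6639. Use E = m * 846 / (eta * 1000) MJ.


E = m * 846 / (eta * 1000)
= 1146.98 * 846 / (0.6639 * 1000)
= 1461.5832 MJ

1461.5832 MJ


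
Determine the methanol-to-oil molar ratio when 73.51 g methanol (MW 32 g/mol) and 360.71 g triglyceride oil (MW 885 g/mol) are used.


Molar ratio = n_MeOH / n_oil = (MeOH/32) / (oil/885) = (MeOH * 885) / (32 * oil)
= (73.51 * 885) / (32 * 360.71)
= 5.6361

5.6361


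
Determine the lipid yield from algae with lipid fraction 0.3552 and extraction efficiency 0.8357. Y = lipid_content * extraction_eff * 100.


Y = lipid_content * extraction_eff * 100
= 0.3552 * 0.8357 * 100
= 29.6841%

29.6841%


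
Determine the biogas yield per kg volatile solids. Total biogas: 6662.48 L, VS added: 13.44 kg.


Y = V / VS
= 6662.48 / 13.44
= 495.7202 L/kg VS

495.7202 L/kg VS


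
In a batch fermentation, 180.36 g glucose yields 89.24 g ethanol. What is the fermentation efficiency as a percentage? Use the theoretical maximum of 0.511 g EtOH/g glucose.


Fermentation efficiency = (actual / (0.511 * glucose)) * 100
= (89.24 / (0.511 * 180.36)) * 100
= 96.8274%

96.8274%


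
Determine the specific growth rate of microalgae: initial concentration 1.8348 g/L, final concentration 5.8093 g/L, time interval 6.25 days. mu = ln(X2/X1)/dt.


mu = ln(X2/X1) / dt
= ln(5.8093/1.8348) / 6.25
= 0.1844 per day

0.1844 per day


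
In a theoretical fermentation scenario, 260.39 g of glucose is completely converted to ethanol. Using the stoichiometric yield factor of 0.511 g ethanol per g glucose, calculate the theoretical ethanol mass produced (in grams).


Theoretical ethanol yield: m_EtOH = 0.511 * m_glucose
m_EtOH = 0.511 * 260.39 = 133.0593 g

133.0593 g


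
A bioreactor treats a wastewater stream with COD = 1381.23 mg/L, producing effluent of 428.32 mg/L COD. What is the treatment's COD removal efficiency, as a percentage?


eta = (COD_in - COD_out) / COD_in * 100
= (1381.23 - 428.32) / 1381.23 * 100
= 68.9900%

68.9900%


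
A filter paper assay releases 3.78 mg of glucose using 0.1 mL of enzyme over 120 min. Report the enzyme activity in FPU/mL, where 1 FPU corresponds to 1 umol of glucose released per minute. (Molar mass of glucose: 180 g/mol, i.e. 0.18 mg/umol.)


Activity = glucose_mg / (0.18 mg/umol * V_mL * t_min)
= 3.78 / (0.18 * 0.1 * 120)
= 1.7500 FPU/mL

1.7500 FPU/mL


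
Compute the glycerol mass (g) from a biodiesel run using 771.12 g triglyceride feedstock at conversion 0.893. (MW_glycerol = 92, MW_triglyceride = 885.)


glycerol = oil * conv * (92/885)
= 771.12 * 0.893 * 92 / 885
= 71.5843 g

71.5843 g


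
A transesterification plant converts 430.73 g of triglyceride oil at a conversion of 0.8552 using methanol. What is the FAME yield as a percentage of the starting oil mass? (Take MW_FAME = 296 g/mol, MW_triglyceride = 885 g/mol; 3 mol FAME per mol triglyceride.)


m_FAME = oil * conv * (3 * 296 / 885) = oil * conv * (888/885)
= 430.73 * 0.8552 * 888 / 885
= 369.6090 g
Y = m_FAME / oil * 100 = conv * (888/885) * 100
= 0.8552 * 888 / 885 * 100
= 85.81%

85.81%


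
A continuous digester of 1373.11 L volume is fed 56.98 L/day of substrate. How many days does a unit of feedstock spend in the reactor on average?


HRT = V / Q
= 1373.11 / 56.98
= 24.0981 days

24.0981 days


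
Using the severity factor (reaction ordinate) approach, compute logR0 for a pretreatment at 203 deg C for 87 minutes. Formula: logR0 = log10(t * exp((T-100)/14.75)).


logR0 = log10(t * exp((T - 100) / 14.75))
= log10(87 * exp((203 - 100) / 14.75))
= 4.9722

4.9722


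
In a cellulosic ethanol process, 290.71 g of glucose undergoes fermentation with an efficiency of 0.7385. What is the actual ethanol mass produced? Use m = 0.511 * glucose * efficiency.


Actual ethanol: m = 0.511 * 290.71 * 0.7385
m = 109.7063 g

109.7063 g


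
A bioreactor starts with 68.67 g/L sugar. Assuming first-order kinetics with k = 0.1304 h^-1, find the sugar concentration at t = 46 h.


S = S0 * exp(-k * t)
S = 68.67 * exp(-0.1304 * 46)
S = 0.1705 g/L

0.1705 g/L


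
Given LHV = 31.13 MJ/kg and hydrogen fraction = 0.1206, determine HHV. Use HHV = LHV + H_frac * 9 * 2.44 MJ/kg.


HHV = LHV + H_frac * 9 * 2.44
= 31.13 + 0.1206 * 9 * 2.44
= 33.7784 MJ/kg

33.7784 MJ/kg


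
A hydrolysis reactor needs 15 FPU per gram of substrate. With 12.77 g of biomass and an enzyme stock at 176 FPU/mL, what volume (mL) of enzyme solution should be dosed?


V = dosage * m_sub / activity
V = 15 * 12.77 / 176
V = 1.0884 mL

1.0884 mL


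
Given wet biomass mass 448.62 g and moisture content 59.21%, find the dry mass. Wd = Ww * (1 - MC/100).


Wd = Ww * (1 - MC/100)
= 448.62 * (1 - 59.21/100)
= 182.9921 g

182.9921 g


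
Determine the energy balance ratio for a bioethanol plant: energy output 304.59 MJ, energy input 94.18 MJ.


EROI = E_out / E_in
= 304.59 / 94.18
= 3.2341

3.2341


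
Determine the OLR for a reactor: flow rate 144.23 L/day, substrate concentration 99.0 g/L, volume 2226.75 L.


OLR = Q * S / V
= 144.23 * 99.0 / 2226.75
= 6.4124 g/L/day

6.4124 g/L/day


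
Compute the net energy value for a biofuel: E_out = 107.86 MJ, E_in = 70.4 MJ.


NEV = E_out - E_in
= 107.86 - 70.4
= 37.4600 MJ

37.4600 MJ


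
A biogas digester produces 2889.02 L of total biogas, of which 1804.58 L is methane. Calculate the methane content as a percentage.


CH4% = V_CH4 / V_total * 100
= 1804.58 / 2889.02 * 100
= 62.4634%

62.4634%


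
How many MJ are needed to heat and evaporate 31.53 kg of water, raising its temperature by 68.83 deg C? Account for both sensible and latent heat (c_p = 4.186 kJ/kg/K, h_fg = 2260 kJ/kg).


E = m_water * (4.186 * dT + 2260) / 1000
= 31.53 * (4.186 * 68.83 + 2260) / 1000
= 80.3423 MJ

80.3423 MJ


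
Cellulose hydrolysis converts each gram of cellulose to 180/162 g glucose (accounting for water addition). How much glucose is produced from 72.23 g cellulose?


glucose = cellulose * 180/162
= 72.23 * 180/162
= 80.2556 g

80.2556 g


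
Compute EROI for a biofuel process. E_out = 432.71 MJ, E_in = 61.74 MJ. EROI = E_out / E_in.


EROI = E_out / E_in
= 432.71 / 61.74
= 7.0086

7.0086


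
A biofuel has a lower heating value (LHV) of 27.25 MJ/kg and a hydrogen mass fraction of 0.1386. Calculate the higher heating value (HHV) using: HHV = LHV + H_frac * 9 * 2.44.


HHV = LHV + H_frac * 9 * 2.44
= 27.25 + 0.1386 * 9 * 2.44
= 30.2937 MJ/kg

30.2937 MJ/kg


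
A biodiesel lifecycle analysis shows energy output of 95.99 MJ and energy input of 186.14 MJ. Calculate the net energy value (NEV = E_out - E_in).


NEV = E_out - E_in
= 95.99 - 186.14
= -90.1500 MJ

-90.1500 MJ


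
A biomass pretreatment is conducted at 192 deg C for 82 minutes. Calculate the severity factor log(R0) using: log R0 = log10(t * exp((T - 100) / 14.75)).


logR0 = log10(t * exp((T - 100) / 14.75))
= log10(82 * exp((192 - 100) / 14.75))
= 4.6226

4.6226


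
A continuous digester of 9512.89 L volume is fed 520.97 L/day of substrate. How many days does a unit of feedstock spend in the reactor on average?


HRT = V / Q
= 9512.89 / 520.97
= 18.2600 days

18.2600 days


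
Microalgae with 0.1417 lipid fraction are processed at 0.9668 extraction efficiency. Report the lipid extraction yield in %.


Y = lipid_content * extraction_eff * 100
= 0.1417 * 0.9668 * 100
= 13.6996%

13.6996%


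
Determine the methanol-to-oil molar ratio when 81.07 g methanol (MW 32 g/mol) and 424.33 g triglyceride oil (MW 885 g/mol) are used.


Molar ratio = n_MeOH / n_oil = (MeOH/32) / (oil/885) = (MeOH * 885) / (32 * oil)
= (81.07 * 885) / (32 * 424.33)
= 5.2838

5.2838


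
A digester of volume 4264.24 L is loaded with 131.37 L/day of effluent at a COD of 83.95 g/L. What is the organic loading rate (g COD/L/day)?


OLR = Q * S / V
= 131.37 * 83.95 / 4264.24
= 2.5863 g/L/day

2.5863 g/L/day


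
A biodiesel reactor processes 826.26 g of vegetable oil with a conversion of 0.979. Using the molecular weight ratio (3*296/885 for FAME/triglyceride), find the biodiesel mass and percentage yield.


m_FAME = oil * conv * (3 * 296 / 885) = oil * conv * (888/885)
= 826.26 * 0.979 * 888 / 885
= 811.6506 g
Y = m_FAME / oil * 100 = conv * (888/885) * 100
= 0.979 * 888 / 885 * 100
= 98.23%

811.6506 g FAME; Y = 98.23%


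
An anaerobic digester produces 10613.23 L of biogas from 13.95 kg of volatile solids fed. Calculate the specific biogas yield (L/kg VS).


Y = V / VS
= 10613.23 / 13.95
= 760.8050 L/kg VS

760.8050 L/kg VS


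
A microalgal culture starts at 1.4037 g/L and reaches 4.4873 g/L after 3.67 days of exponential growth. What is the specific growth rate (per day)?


mu = ln(X2/X1) / dt
= ln(4.4873/1.4037) / 3.67
= 0.3167 per day

0.3167 per day


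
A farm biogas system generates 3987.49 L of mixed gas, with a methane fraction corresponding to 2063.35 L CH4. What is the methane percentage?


CH4% = V_CH4 / V_total * 100
= 2063.35 / 3987.49 * 100
= 51.7456%

51.7456%


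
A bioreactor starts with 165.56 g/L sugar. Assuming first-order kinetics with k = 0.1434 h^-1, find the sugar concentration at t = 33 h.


S = S0 * exp(-k * t)
S = 165.56 * exp(-0.1434 * 33)
S = 1.4581 g/L

1.4581 g/L


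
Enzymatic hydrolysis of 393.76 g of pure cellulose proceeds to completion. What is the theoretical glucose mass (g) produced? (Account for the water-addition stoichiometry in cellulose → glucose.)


glucose = cellulose * 180/162
= 393.76 * 180/162
= 437.5111 g

437.5111 g


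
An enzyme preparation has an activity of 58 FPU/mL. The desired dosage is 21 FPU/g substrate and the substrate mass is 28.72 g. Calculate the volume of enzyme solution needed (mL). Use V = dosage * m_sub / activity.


V = dosage * m_sub / activity
V = 21 * 28.72 / 58
V = 10.3986 mL

10.3986 mL


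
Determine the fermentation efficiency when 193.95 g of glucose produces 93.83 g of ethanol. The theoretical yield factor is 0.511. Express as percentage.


Fermentation efficiency = (actual / (0.511 * glucose)) * 100
= (93.83 / (0.511 * 193.95)) * 100
= 94.6741%

94.6741%


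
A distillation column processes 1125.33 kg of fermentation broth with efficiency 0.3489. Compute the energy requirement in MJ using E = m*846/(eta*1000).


E = m * 846 / (eta * 1000)
= 1125.33 * 846 / (0.3489 * 1000)
= 2728.6592 MJ

2728.6592 MJ


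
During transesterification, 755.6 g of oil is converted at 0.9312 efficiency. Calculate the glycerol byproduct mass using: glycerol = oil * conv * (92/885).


glycerol = oil * conv * (92/885)
= 755.6 * 0.9312 * 92 / 885
= 73.1441 g

73.1441 g


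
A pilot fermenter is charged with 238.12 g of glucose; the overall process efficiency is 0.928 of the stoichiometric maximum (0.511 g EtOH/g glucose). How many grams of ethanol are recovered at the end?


Actual ethanol: m = 0.511 * 238.12 * 0.928
m = 112.9184 g

112.9184 g


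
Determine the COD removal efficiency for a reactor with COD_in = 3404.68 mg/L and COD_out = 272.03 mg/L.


eta = (COD_in - COD_out) / COD_in * 100
= (3404.68 - 272.03) / 3404.68 * 100
= 92.0101%

92.0101%


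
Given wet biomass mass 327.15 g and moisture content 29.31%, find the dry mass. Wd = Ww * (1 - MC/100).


Wd = Ww * (1 - MC/100)
= 327.15 * (1 - 29.31/100)
= 231.2623 g

231.2623 g


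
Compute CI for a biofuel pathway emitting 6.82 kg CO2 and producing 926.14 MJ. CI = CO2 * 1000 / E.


CI = CO2 * 1000 / E
= 6.82 * 1000 / 926.14
= 7.3639 g CO2/MJ

7.3639 g CO2/MJ


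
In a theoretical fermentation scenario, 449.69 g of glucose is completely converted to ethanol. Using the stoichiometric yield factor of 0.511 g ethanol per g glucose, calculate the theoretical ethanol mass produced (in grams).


Theoretical ethanol yield: m_EtOH = 0.511 * m_glucose
m_EtOH = 0.511 * 449.69 = 229.7916 g

229.7916 g


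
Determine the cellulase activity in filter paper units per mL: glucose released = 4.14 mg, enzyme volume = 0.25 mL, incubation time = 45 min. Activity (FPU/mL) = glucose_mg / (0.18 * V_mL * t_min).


Activity = glucose_mg / (0.18 mg/umol * V_mL * t_min)
= 4.14 / (0.18 * 0.25 * 45)
= 2.0444 FPU/mL

2.0444 FPU/mL


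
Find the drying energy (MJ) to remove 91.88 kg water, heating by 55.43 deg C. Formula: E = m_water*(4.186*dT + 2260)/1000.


E = m_water * (4.186 * dT + 2260) / 1000
= 91.88 * (4.186 * 55.43 + 2260) / 1000
= 228.9677 MJ

228.9677 MJ


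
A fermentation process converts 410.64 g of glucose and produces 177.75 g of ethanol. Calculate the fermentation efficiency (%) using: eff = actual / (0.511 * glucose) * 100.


Fermentation efficiency = (actual / (0.511 * glucose)) * 100
= (177.75 / (0.511 * 410.64)) * 100
= 84.7086%

84.7086%


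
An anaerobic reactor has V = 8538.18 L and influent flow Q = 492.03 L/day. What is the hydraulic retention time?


HRT = V / Q
= 8538.18 / 492.03
= 17.3530 days

17.3530 days


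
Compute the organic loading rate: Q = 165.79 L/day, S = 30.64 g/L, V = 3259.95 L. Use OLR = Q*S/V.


OLR = Q * S / V
= 165.79 * 30.64 / 3259.95
= 1.5582 g/L/day

1.5582 g/L/day


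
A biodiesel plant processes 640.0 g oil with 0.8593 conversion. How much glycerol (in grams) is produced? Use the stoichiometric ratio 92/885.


glycerol = oil * conv * (92/885)
= 640.0 * 0.8593 * 92 / 885
= 57.1702 g

57.1702 g


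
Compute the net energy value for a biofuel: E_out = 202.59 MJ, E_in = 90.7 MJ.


NEV = E_out - E_in
= 202.59 - 90.7
= 111.8900 MJ

111.8900 MJ


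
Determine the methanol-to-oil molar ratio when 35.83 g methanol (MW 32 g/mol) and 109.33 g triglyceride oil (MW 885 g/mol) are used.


Molar ratio = n_MeOH / n_oil = (MeOH/32) / (oil/885) = (MeOH * 885) / (32 * oil)
= (35.83 * 885) / (32 * 109.33)
= 9.0636

9.0636


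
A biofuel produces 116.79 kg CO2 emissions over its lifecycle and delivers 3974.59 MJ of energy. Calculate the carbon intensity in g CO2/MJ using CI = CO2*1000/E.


CI = CO2 * 1000 / E
= 116.79 * 1000 / 3974.59
= 29.3842 g CO2/MJ

29.3842 g CO2/MJ


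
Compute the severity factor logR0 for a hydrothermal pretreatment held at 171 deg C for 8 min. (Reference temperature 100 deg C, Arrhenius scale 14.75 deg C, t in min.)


logR0 = log10(t * exp((T - 100) / 14.75))
= log10(8 * exp((171 - 100) / 14.75))
= 2.9936

2.9936


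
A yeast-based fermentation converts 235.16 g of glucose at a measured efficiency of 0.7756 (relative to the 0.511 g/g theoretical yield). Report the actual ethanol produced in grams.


Actual ethanol: m = 0.511 * 235.16 * 0.7756
m = 93.2013 g

93.2013 g


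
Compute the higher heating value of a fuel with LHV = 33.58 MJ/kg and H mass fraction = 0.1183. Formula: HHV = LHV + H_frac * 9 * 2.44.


HHV = LHV + H_frac * 9 * 2.44
= 33.58 + 0.1183 * 9 * 2.44
= 36.1779 MJ/kg

36.1779 MJ/kg


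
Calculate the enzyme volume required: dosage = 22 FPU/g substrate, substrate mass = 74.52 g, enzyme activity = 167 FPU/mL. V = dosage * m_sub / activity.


V = dosage * m_sub / activity
V = 22 * 74.52 / 167
V = 9.8170 mL

9.8170 mL


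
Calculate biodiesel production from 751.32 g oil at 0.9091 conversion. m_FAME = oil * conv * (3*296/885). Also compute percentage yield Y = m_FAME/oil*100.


m_FAME = oil * conv * (3 * 296 / 885) = oil * conv * (888/885)
= 751.32 * 0.9091 * 888 / 885
= 685.3404 g
Y = m_FAME / oil * 100 = conv * (888/885) * 100
= 0.9091 * 888 / 885 * 100
= 91.22%

685.3404 g FAME; Y = 91.22%


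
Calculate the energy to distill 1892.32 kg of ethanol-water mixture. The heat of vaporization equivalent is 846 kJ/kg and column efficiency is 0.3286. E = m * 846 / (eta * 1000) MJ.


E = m * 846 / (eta * 1000)
= 1892.32 * 846 / (0.3286 * 1000)
= 4871.8890 MJ

4871.8890 MJ


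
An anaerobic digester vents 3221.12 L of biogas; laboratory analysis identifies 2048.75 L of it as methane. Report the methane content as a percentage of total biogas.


CH4% = V_CH4 / V_total * 100
= 2048.75 / 3221.12 * 100
= 63.6037%

63.6037%


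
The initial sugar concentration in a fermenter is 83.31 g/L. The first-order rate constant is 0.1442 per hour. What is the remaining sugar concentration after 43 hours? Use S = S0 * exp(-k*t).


S = S0 * exp(-k * t)
S = 83.31 * exp(-0.1442 * 43)
S = 0.1690 g/L

0.1690 g/L


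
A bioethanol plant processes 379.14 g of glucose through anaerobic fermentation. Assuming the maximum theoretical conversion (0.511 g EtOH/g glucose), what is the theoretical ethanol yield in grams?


Theoretical ethanol yield: m_EtOH = 0.511 * m_glucose
m_EtOH = 0.511 * 379.14 = 193.7405 g

193.7405 g


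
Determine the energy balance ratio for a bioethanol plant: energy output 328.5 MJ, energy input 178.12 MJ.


EROI = E_out / E_in
= 328.5 / 178.12
= 1.8443

1.8443


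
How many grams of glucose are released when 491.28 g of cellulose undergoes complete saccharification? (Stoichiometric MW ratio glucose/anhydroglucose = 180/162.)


glucose = cellulose * 180/162
= 491.28 * 180/162
= 545.8667 g

545.8667 g


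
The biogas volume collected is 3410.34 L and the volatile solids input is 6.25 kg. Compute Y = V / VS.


Y = V / VS
= 3410.34 / 6.25
= 545.6544 L/kg VS

545.6544 L/kg VS


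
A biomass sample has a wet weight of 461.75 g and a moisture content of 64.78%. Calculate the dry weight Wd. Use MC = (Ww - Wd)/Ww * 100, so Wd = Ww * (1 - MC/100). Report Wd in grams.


Wd = Ww * (1 - MC/100)
= 461.75 * (1 - 64.78/100)
= 162.6283 g

162.6283 g


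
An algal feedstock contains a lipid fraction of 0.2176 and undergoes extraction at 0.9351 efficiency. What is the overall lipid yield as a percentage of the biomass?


Y = lipid_content * extraction_eff * 100
= 0.2176 * 0.9351 * 100
= 20.3478%

20.3478%


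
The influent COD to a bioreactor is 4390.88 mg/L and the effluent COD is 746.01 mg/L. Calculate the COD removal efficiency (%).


eta = (COD_in - COD_out) / COD_in * 100
= (4390.88 - 746.01) / 4390.88 * 100
= 83.0100%

83.0100%


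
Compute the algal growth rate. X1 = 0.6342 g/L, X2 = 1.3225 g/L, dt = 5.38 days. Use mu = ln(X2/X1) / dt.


mu = ln(X2/X1) / dt
= ln(1.3225/0.6342) / 5.38
= 0.1366 per day

0.1366 per day


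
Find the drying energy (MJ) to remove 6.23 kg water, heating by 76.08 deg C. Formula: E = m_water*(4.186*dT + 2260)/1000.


E = m_water * (4.186 * dT + 2260) / 1000
= 6.23 * (4.186 * 76.08 + 2260) / 1000
= 16.0639 MJ

16.0639 MJ


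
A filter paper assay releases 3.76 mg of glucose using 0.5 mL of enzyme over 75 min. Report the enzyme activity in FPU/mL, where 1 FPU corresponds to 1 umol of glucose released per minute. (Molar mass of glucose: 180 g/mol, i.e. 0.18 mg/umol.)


Activity = glucose_mg / (0.18 mg/umol * V_mL * t_min)
= 3.76 / (0.18 * 0.5 * 75)
= 0.5570 FPU/mL

0.5570 FPU/mL


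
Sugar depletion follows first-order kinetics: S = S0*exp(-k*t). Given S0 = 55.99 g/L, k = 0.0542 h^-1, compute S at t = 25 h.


S = S0 * exp(-k * t)
S = 55.99 * exp(-0.0542 * 25)
S = 14.4425 g/L

14.4425 g/L


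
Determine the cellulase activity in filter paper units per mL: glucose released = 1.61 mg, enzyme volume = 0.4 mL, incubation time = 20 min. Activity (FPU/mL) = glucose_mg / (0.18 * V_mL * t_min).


Activity = glucose_mg / (0.18 mg/umol * V_mL * t_min)
= 1.61 / (0.18 * 0.4 * 20)
= 1.1181 FPU/mL

1.1181 FPU/mL


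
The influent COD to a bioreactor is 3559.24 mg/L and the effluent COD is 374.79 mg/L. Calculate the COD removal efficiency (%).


eta = (COD_in - COD_out) / COD_in * 100
= (3559.24 - 374.79) / 3559.24 * 100
= 89.4699%

89.4699%


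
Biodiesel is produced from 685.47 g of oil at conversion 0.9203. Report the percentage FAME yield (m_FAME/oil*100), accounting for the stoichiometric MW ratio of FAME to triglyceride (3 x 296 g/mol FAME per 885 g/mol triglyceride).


m_FAME = oil * conv * (3 * 296 / 885) = oil * conv * (888/885)
= 685.47 * 0.9203 * 888 / 885
= 632.9765 g
Y = m_FAME / oil * 100 = conv * (888/885) * 100
= 0.9203 * 888 / 885 * 100
= 92.34%

92.34%


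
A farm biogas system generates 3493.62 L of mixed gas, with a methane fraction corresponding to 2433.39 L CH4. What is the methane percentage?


CH4% = V_CH4 / V_total * 100
= 2433.39 / 3493.62 * 100
= 69.6524%

69.6524%


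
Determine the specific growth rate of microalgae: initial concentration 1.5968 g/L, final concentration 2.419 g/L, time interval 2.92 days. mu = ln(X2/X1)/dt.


mu = ln(X2/X1) / dt
= ln(2.419/1.5968) / 2.92
= 0.1422 per day

0.1422 per day


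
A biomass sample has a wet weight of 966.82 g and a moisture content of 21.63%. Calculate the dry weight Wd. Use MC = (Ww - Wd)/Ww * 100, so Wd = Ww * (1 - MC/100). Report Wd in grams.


Wd = Ww * (1 - MC/100)
= 966.82 * (1 - 21.63/100)
= 757.6968 g

757.6968 g


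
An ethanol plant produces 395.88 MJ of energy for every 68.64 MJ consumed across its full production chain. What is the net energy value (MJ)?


NEV = E_out - E_in
= 395.88 - 68.64
= 327.2400 MJ

327.2400 MJ


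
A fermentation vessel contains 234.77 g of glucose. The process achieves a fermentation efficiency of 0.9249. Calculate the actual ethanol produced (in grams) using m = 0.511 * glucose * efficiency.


Actual ethanol: m = 0.511 * 234.77 * 0.9249
m = 110.9579 g

110.9579 g


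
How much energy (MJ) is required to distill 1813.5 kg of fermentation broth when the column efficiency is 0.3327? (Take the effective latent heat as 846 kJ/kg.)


E = m * 846 / (eta * 1000)
= 1813.5 * 846 / (0.3327 * 1000)
= 4611.4247 MJ

4611.4247 MJ


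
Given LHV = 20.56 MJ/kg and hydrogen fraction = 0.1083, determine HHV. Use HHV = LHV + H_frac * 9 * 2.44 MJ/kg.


HHV = LHV + H_frac * 9 * 2.44
= 20.56 + 0.1083 * 9 * 2.44
= 22.9383 MJ/kg

22.9383 MJ/kg


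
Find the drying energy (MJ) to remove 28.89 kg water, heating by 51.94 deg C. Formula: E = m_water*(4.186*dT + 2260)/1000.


E = m_water * (4.186 * dT + 2260) / 1000
= 28.89 * (4.186 * 51.94 + 2260) / 1000
= 71.5727 MJ

71.5727 MJ


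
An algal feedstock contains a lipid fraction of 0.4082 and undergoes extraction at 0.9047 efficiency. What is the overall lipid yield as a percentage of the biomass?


Y = lipid_content * extraction_eff * 100
= 0.4082 * 0.9047 * 100
= 36.9299%

36.9299%


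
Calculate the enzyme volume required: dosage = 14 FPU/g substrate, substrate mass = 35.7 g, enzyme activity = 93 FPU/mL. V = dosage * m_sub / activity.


V = dosage * m_sub / activity
V = 14 * 35.7 / 93
V = 5.3742 mL

5.3742 mL


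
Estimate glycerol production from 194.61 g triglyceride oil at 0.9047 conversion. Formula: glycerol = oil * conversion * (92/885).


glycerol = oil * conv * (92/885)
= 194.61 * 0.9047 * 92 / 885
= 18.3027 g

18.3027 g


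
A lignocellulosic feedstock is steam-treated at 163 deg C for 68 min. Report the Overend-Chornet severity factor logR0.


logR0 = log10(t * exp((T - 100) / 14.75))
= log10(68 * exp((163 - 100) / 14.75))
= 3.6875

3.6875


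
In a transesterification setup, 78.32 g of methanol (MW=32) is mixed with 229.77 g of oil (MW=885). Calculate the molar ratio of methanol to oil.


Molar ratio = n_MeOH / n_oil = (MeOH/32) / (oil/885) = (MeOH * 885) / (32 * oil)
= (78.32 * 885) / (32 * 229.77)
= 9.4270

9.4270


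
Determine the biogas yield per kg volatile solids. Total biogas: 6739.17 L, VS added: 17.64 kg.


Y = V / VS
= 6739.17 / 17.64
= 382.0391 L/kg VS

382.0391 L/kg VS


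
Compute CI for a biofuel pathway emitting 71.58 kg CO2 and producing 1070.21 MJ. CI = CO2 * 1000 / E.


CI = CO2 * 1000 / E
= 71.58 * 1000 / 1070.21
= 66.8841 g CO2/MJ

66.8841 g CO2/MJ


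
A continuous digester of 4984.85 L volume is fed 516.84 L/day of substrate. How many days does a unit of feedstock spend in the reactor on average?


HRT = V / Q
= 4984.85 / 516.84
= 9.6449 days

9.6449 days


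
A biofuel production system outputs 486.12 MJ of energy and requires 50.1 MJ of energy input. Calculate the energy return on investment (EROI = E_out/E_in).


EROI = E_out / E_in
= 486.12 / 50.1
= 9.7030

9.7030


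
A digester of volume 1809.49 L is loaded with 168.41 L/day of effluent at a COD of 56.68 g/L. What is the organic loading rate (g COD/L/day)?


OLR = Q * S / V
= 168.41 * 56.68 / 1809.49
= 5.2752 g/L/day

5.2752 g/L/day


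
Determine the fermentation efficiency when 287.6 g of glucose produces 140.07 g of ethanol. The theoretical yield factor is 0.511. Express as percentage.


Fermentation efficiency = (actual / (0.511 * glucose)) * 100
= (140.07 / (0.511 * 287.6)) * 100
= 95.3093%

95.3093%


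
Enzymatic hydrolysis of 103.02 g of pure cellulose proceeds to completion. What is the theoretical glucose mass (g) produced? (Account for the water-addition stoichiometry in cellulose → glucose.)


glucose = cellulose * 180/162
= 103.02 * 180/162
= 114.4667 g

114.4667 g


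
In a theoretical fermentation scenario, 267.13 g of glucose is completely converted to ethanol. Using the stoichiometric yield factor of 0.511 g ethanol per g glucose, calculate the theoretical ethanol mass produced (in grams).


Theoretical ethanol yield: m_EtOH = 0.511 * m_glucose
m_EtOH = 0.511 * 267.13 = 136.5034 g

136.5034 g


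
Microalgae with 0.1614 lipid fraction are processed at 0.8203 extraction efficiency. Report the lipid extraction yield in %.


Y = lipid_content * extraction_eff * 100
= 0.1614 * 0.8203 * 100
= 13.2396%

13.2396%


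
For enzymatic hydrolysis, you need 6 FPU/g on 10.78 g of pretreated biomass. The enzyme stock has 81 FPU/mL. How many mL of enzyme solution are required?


V = dosage * m_sub / activity
V = 6 * 10.78 / 81
V = 0.7985 mL

0.7985 mL


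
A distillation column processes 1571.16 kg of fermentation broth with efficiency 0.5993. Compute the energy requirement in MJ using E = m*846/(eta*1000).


E = m * 846 / (eta * 1000)
= 1571.16 * 846 / (0.5993 * 1000)
= 2217.9232 MJ

2217.9232 MJ


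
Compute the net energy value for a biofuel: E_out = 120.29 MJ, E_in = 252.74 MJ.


NEV = E_out - E_in
= 120.29 - 252.74
= -132.4500 MJ

-132.4500 MJ


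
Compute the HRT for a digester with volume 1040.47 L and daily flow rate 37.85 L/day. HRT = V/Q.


HRT = V / Q
= 1040.47 / 37.85
= 27.4893 days

27.4893 days


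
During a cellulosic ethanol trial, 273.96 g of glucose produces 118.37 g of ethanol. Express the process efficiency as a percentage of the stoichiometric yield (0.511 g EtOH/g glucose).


Fermentation efficiency = (actual / (0.511 * glucose)) * 100
= (118.37 / (0.511 * 273.96)) * 100
= 84.5539%

84.5539%


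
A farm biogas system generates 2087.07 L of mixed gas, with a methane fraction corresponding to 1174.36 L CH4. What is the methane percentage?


CH4% = V_CH4 / V_total * 100
= 1174.36 / 2087.07 * 100
= 56.2684%

56.2684%


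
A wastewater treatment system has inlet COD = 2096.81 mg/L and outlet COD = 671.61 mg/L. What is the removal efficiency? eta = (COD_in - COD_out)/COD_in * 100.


eta = (COD_in - COD_out) / COD_in * 100
= (2096.81 - 671.61) / 2096.81 * 100
= 67.9699%

67.9699%


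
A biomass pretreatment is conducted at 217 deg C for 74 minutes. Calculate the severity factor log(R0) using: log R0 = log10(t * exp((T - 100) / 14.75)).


logR0 = log10(t * exp((T - 100) / 14.75))
= log10(74 * exp((217 - 100) / 14.75))
= 5.3141

5.3141


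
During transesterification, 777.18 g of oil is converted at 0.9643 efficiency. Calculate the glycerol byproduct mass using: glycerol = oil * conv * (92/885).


glycerol = oil * conv * (92/885)
= 777.18 * 0.9643 * 92 / 885
= 77.9073 g

77.9073 g


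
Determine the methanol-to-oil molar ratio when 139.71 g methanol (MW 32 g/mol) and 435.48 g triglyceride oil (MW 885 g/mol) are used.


Molar ratio = n_MeOH / n_oil = (MeOH/32) / (oil/885) = (MeOH * 885) / (32 * oil)
= (139.71 * 885) / (32 * 435.48)
= 8.8726

8.8726


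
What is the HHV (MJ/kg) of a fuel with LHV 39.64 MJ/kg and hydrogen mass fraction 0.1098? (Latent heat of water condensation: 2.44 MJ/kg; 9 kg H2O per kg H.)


HHV = LHV + H_frac * 9 * 2.44
= 39.64 + 0.1098 * 9 * 2.44
= 42.0512 MJ/kg

42.0512 MJ/kg


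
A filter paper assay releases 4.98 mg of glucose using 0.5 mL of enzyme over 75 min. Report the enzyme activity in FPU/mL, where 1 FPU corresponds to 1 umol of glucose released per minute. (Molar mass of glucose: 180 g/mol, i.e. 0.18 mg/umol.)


Activity = glucose_mg / (0.18 mg/umol * V_mL * t_min)
= 4.98 / (0.18 * 0.5 * 75)
= 0.7378 FPU/mL

0.7378 FPU/mL


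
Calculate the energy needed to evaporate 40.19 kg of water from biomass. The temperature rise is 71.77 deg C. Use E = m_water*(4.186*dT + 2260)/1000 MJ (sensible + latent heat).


E = m_water * (4.186 * dT + 2260) / 1000
= 40.19 * (4.186 * 71.77 + 2260) / 1000
= 102.9037 MJ

102.9037 MJ


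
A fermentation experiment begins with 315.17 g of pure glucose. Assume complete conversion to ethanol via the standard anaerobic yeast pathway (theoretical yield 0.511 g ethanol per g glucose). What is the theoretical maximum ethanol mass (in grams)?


Theoretical ethanol yield: m_EtOH = 0.511 * m_glucose
m_EtOH = 0.511 * 315.17 = 161.0519 g

161.0519 g


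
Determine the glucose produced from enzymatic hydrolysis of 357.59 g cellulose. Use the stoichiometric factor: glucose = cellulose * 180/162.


glucose = cellulose * 180/162
= 357.59 * 180/162
= 397.3222 g

397.3222 g


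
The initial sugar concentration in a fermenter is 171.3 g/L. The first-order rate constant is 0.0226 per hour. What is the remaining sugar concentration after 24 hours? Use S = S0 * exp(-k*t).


S = S0 * exp(-k * t)
S = 171.3 * exp(-0.0226 * 24)
S = 99.5855 g/L

99.5855 g/L


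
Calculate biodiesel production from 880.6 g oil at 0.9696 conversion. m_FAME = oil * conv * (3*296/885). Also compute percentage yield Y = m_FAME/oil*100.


m_FAME = oil * conv * (3 * 296 / 885) = oil * conv * (888/885)
= 880.6 * 0.9696 * 888 / 885
= 856.7241 g
Y = m_FAME / oil * 100 = conv * (888/885) * 100
= 0.9696 * 888 / 885 * 100
= 97.29%

856.7241 g FAME; Y = 97.29%


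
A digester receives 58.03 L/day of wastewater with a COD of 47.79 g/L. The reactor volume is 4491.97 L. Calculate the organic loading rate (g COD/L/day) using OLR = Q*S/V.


OLR = Q * S / V
= 58.03 * 47.79 / 4491.97
= 0.6174 g/L/day

0.6174 g/L/day


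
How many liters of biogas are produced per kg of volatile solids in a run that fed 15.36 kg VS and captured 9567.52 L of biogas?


Y = V / VS
= 9567.52 / 15.36
= 622.8854 L/kg VS

622.8854 L/kg VS


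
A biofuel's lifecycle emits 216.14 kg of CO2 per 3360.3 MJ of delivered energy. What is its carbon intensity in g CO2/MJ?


CI = CO2 * 1000 / E
= 216.14 * 1000 / 3360.3
= 64.3216 g CO2/MJ

64.3216 g CO2/MJ


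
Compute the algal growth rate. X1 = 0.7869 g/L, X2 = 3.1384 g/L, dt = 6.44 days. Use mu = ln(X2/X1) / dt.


mu = ln(X2/X1) / dt
= ln(3.1384/0.7869) / 6.44
= 0.2148 per day

0.2148 per day


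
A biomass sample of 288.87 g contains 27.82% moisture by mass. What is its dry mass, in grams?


Wd = Ww * (1 - MC/100)
= 288.87 * (1 - 27.82/100)
= 208.5064 g

208.5064 g


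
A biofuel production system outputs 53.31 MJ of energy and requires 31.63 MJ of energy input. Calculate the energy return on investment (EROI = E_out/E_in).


EROI = E_out / E_in
= 53.31 / 31.63
= 1.6854

1.6854


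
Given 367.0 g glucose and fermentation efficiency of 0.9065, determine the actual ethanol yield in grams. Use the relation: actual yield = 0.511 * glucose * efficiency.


Actual ethanol: m = 0.511 * 367.0 * 0.9065
m = 170.0023 g

170.0023 g


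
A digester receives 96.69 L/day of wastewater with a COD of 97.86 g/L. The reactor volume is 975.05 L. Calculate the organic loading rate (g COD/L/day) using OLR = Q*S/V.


OLR = Q * S / V
= 96.69 * 97.86 / 975.05
= 9.7042 g/L/day

9.7042 g/L/day


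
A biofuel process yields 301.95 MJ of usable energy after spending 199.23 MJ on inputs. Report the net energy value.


NEV = E_out - E_in
= 301.95 - 199.23
= 102.7200 MJ

102.7200 MJ


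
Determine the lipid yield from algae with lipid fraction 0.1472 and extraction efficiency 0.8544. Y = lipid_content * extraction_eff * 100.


Y = lipid_content * extraction_eff * 100
= 0.1472 * 0.8544 * 100
= 12.5768%

12.5768%


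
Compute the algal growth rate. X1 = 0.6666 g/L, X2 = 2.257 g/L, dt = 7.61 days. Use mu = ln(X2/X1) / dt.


mu = ln(X2/X1) / dt
= ln(2.257/0.6666) / 7.61
= 0.1603 per day

0.1603 per day


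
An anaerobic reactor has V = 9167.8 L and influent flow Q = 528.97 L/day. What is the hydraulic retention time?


HRT = V / Q
= 9167.8 / 528.97
= 17.3314 days

17.3314 days
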